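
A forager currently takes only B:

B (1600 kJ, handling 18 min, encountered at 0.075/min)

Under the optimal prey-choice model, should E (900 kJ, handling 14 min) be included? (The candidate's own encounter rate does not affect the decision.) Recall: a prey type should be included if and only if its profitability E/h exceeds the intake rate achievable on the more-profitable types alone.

Yes

Current rate: (0.075×1600)/(1 + 0.075×18) = 51.06 kJ/min.
Profitability of E: 900/14 = 64.29 kJ/min.
64.29 > 51.06, so adding E raises the average — include it.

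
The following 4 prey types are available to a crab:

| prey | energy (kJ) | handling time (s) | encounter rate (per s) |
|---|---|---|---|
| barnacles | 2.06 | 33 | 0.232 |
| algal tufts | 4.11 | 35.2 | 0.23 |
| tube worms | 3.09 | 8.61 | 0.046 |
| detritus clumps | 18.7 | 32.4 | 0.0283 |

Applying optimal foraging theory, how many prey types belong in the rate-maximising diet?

Rank by E/h (kJ/s): detritus clumps 0.577, tube worms 0.359, algal tufts 0.117, barnacles 0.0624. Include each in turn until the next type's E/h falls below the running intake rate.
Rate on top 1: 0.2761. tube worms: 0.359 > 0.2761 → include.
Rate on top 2: 0.2903. algal tufts: 0.117 < 0.2903 → exclude; stop.
Optimal diet: detritus clumps, tube worms — 2 of 4 types.

2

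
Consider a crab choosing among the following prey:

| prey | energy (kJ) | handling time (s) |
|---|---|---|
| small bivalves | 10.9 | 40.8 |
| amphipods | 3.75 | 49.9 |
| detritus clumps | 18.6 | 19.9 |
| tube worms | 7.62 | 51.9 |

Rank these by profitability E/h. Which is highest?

Profitability E/h (kJ/s): small bivalves = 10.9/40.8 = 0.267, amphipods = 3.75/49.9 = 0.0752, detritus clumps = 18.6/19.9 = 0.935, tube worms = 7.62/51.9 = 0.147.
Ranked: detritus clumps > small bivalves > tube worms > amphipods.

detritus clumps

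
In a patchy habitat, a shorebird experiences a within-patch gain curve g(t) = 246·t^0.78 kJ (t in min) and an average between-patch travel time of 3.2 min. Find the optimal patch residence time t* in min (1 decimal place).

11.3 min

Optimal t* satisfies g'(t*) = g(t*)/(T + t*).
g'(t) = 0.78·246·t^-0.22. Setting 0.78·246·t^-0.22 = 246·t^0.78/(3.2+t) gives 0.78(3.2+t) = t, so 0.22·t = 0.78×3.2.
t* = 0.78×3.2/0.22 = 11.35 min.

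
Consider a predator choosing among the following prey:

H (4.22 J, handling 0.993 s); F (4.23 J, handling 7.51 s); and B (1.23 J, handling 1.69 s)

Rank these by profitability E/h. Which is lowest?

F

In descending order of E/h:
H: 4.22/0.993 = 4.25 J/s
B: 1.23/1.69 = 0.728 J/s
F: 4.23/7.51 = 0.563 J/s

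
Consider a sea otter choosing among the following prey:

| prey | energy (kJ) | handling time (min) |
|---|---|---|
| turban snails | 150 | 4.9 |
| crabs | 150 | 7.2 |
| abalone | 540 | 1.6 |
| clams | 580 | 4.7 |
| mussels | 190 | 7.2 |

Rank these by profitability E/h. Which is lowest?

Profitability E/h (kJ/min): turban snails = 150/4.9 = 30.6, crabs = 150/7.2 = 20.8, abalone = 540/1.6 = 338, clams = 580/4.7 = 123, mussels = 190/7.2 = 26.4.
Ranked: abalone > clams > turban snails > mussels > crabs.

crabs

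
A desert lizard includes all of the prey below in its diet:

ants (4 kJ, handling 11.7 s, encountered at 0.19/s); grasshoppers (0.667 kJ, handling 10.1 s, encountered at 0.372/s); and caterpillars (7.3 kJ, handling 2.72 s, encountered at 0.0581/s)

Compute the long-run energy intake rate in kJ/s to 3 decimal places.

R = (0.19×4 + 0.372×0.667 + 0.0581×7.3) / (1 + 0.19×11.7 + 0.372×10.1 + 0.0581×2.72) = 1.432/7.138 = 0.2006 kJ/s.

0.201 kJ/s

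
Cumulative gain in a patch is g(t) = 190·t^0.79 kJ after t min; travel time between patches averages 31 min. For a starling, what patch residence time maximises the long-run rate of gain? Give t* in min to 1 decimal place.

116.6 min

Optimal t* satisfies g'(t*) = g(t*)/(T + t*).
g'(t) = 0.79·190·t^-0.21. Setting 0.79·190·t^-0.21 = 190·t^0.79/(31+t) gives 0.79(31+t) = t, so 0.21·t = 0.79×31.
t* = 0.79×31/0.21 = 116.6 min.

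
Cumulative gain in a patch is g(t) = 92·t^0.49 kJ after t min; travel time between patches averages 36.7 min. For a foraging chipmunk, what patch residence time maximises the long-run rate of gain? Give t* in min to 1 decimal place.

By the marginal value theorem, leave when the instantaneous gain rate g'(t) equals the habitat-wide average g(t)/(T + t).
g'(t) = 0.49·92·t^-0.51. Setting 0.49·92·t^-0.51 = 92·t^0.49/(36.7+t) gives 0.49(36.7+t) = t, so 0.51·t = 0.49×36.7.
t* = 0.49×36.7/0.51 = 35.26 min.

35.3 min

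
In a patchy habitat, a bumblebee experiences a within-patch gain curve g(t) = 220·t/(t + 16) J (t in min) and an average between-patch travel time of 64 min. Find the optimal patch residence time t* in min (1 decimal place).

32.0 min

By the marginal value theorem, leave when the instantaneous gain rate g'(t) equals the habitat-wide average g(t)/(T + t).
g'(t) = 220·16/(t + 16)². Setting 220·16/(t+16)² = 220t/[(t+16)(64+t)] gives 16(64+t) = t(t+16), so t² = 16×64 = 1024.
t* = √1024 = 32 min.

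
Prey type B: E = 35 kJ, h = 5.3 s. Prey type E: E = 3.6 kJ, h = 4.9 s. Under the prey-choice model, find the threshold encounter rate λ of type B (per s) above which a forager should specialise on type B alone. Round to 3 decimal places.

0.024 per s

The zero-one rule: include type E iff E₂/h₂ > λE₁/(1+λh₁). Equality gives the switch point.
λE₁h₂ = E₂ + λE₂h₁ ⇒ λ = E₂/(E₁h₂ − E₂h₁) = 3.6/(171.5 − 19.08) = 0.02362 per s.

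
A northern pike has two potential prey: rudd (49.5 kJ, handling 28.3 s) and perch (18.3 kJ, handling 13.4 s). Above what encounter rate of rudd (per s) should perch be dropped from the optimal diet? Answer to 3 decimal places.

0.126 per s

Drop perch once their profitability E₂/h₂ falls below the rate achievable on rudd alone: E₂/h₂ = λE₁/(1 + λh₁).
Solve for λ: λE₁h₂ = E₂(1 + λh₁) → λ(E₁h₂ − E₂h₁) = E₂ → λ = E₂/(E₁h₂ − E₂h₁).
λ = 18.3/(49.5×13.4 − 18.3×28.3) = 18.3/145.4 = 0.1259 per s.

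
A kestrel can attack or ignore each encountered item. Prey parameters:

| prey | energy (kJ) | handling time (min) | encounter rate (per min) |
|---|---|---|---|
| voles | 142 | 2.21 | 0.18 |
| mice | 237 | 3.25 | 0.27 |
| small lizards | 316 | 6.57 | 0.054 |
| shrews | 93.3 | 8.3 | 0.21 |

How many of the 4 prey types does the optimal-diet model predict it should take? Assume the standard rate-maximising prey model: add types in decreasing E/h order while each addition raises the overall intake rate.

Rank by E/h (kJ/min): mice 72.9, voles 64.3, small lizards 48.1, shrews 11.2. Include each in turn until the next type's E/h falls below the running intake rate.
Rate on top 1: 34.08. voles: 64.3 > 34.08 → include.
Rate on top 2: 39.36. small lizards: 48.1 > 39.36 → include.
Rate on top 3: 40.54. shrews: 11.2 < 40.54 → exclude; stop.
Optimal diet: mice, voles, small lizards — 3 of 4 types.

3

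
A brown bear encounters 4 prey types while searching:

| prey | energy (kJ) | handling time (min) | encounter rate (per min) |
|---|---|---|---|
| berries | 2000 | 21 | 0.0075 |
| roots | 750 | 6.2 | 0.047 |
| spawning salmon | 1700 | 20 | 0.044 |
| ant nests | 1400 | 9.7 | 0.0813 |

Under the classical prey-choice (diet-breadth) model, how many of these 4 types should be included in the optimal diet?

4

Profitabilities (E/h, kJ/min): ant nests 144, roots 121, berries 95.2, spawning salmon 85. Add prey in this order while the next type's profitability exceeds the intake rate on those already taken.
Rate on top 1: 63.64. roots: 121 > 63.64 → include.
Rate on top 2: 71.67. berries: 95.2 > 71.67 → include.
Rate on top 3: 73.33. spawning salmon: 85 > 73.33 → include.
Optimal diet: ant nests, roots, berries, spawning salmon — 4 of 4 types.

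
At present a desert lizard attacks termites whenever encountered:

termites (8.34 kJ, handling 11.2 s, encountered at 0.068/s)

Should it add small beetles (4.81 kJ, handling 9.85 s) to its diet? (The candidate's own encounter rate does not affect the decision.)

Intake rate on the current diet: R = (0.068×8.34) / (1 + 0.068×11.2) = 0.5671/1.762 = 0.3219 kJ/s.
Profitability of small beetles: 4.81/9.85 = 0.4883 kJ/s.
Since 0.4883 > R, including small beetles increases the long-run rate.

Yes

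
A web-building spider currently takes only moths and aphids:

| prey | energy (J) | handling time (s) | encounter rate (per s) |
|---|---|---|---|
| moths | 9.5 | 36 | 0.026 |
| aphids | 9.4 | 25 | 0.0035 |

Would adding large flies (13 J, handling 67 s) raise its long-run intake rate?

Yes

On moths and aphids alone, R = ΣλE/(1+Σλh) = 0.2799/2.023 = 0.1383 J/s.
large flies: E/h = 13/67 = 0.194 J/s.
0.194 > 0.1383, so adding large flies raises the average — include it.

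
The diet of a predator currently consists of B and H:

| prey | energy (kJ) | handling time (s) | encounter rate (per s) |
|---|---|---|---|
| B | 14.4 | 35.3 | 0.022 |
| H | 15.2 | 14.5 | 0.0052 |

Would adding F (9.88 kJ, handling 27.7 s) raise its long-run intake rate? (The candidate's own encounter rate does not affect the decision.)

Yes

Current rate: (0.022×14.4 + 0.0052×15.2)/(1 + 0.022×35.3 + 0.0052×14.5) = 0.2137 kJ/s.
F: E/h = 9.88/27.7 = 0.3567 kJ/s.
Since 0.3567 > R, including F increases the long-run rate.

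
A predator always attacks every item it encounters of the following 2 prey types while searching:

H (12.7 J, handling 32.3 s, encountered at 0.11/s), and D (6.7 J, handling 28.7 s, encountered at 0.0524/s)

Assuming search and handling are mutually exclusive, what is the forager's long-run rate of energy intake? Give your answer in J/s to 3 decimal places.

Energy encountered per unit search time: 0.11×12.7 + 0.0524×6.7 = 1.748 J/s.
Handling time per unit search time: 0.11×32.3 + 0.0524×28.7 = 5.057.
Rate = 1.748/(1 + 5.057) = 0.2886 J/s.

0.289 J/s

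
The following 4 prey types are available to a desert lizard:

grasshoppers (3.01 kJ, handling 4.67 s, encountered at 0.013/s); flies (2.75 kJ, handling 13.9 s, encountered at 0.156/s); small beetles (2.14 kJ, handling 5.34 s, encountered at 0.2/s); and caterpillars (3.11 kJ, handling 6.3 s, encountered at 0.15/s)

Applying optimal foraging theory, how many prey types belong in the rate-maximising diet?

Profitabilities (E/h, kJ/s): grasshoppers 0.645, caterpillars 0.494, small beetles 0.401, flies 0.198. Add prey in this order while the next type's profitability exceeds the intake rate on those already taken.
Rate on top 1: 0.03689. caterpillars: 0.494 > 0.03689 → include.
Rate on top 2: 0.2521. small beetles: 0.401 > 0.2521 → include.
Rate on top 3: 0.3037. flies: 0.198 < 0.3037 → exclude; stop.
Optimal diet: grasshoppers, caterpillars, small beetles — 3 of 4 types.

3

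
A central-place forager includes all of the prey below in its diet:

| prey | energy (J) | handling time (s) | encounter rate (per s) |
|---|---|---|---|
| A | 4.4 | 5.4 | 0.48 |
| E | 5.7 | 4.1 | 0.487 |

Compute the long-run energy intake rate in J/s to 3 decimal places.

R = Σλ_iE_i / (1 + Σλ_ih_i)
Numerator: 0.48×4.4 + 0.487×5.7 = 4.888
Denominator: 1 + 0.48×5.4 + 0.487×4.1 = 5.589
R = 4.888/5.589 = 0.8746 J/s

0.875 J/s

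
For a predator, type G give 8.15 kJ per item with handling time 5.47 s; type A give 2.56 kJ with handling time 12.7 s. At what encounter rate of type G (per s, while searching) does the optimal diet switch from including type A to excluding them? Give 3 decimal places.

The zero-one rule: include type A iff E₂/h₂ > λE₁/(1+λh₁). Equality gives the switch point.
λE₁h₂ = E₂ + λE₂h₁ ⇒ λ = E₂/(E₁h₂ − E₂h₁) = 2.56/(103.5 − 14) = 0.0286 per s.

0.029 per s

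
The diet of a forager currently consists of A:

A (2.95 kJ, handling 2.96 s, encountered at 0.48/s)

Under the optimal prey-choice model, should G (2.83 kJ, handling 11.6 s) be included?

On A alone, R = ΣλE/(1+Σλh) = 1.416/2.421 = 0.5849 kJ/s.
Profitability of G: 2.83/11.6 = 0.244 kJ/s.
0.244 < 0.5849, so adding G would lower the average — exclude it.

No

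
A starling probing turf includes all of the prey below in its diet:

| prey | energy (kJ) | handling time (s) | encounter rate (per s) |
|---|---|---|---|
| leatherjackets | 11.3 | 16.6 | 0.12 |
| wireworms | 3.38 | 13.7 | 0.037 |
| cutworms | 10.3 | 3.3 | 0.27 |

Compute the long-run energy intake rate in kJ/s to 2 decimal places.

0.97 kJ/s

R = Σλ_iE_i / (1 + Σλ_ih_i)
Numerator: 0.12×11.3 + 0.037×3.38 + 0.27×10.3 = 4.262
Denominator: 1 + 0.12×16.6 + 0.037×13.7 + 0.27×3.3 = 4.39
R = 4.262/4.39 = 0.9709 kJ/s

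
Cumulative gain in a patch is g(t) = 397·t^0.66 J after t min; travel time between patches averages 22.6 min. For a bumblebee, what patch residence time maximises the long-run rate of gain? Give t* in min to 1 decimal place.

Optimal t* satisfies g'(t*) = g(t*)/(T + t*).
g'(t) = 0.66·397·t^-0.34. Setting 0.66·397·t^-0.34 = 397·t^0.66/(22.6+t) gives 0.66(22.6+t) = t, so 0.34·t = 0.66×22.6.
t* = 0.66×22.6/0.34 = 43.87 min.

43.9 min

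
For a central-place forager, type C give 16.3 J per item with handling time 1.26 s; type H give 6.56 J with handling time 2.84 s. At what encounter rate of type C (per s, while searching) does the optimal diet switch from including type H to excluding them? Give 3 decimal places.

0.173 per s

The zero-one rule: include type H iff E₂/h₂ > λE₁/(1+λh₁). Equality gives the switch point.
λE₁h₂ = E₂ + λE₂h₁ ⇒ λ = E₂/(E₁h₂ − E₂h₁) = 6.56/(46.29 − 8.266) = 0.1725 per s.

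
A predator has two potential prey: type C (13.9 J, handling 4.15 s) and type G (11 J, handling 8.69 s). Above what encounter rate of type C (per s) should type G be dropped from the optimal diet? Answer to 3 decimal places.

Drop type G once their profitability E₂/h₂ falls below the rate achievable on type C alone: E₂/h₂ = λE₁/(1 + λh₁).
Solve for λ: λE₁h₂ = E₂(1 + λh₁) → λ(E₁h₂ − E₂h₁) = E₂ → λ = E₂/(E₁h₂ − E₂h₁).
λ = 11/(13.9×8.69 − 11×4.15) = 11/75.14 = 0.1464 per s.

0.146 per s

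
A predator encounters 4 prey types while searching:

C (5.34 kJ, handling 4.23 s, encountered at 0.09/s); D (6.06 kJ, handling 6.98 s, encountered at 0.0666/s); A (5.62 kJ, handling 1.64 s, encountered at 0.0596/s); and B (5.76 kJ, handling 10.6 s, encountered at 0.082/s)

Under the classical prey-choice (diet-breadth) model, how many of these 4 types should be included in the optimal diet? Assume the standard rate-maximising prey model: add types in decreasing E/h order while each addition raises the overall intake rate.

E/h in descending order: A 3.43, C 1.26, D 0.868, B 0.543 kJ/s. The optimal diet is the largest prefix of this list for which every included type satisfies E_i/h_i > R on the types above it.
Rate on top 1: 0.3051. C: 1.26 > 0.3051 → include.
Rate on top 2: 0.5516. D: 0.868 > 0.5516 → include.
Rate on top 3: 0.6274. B: 0.543 < 0.6274 → exclude; stop.
Optimal diet: A, C, D — 3 of 4 types.

3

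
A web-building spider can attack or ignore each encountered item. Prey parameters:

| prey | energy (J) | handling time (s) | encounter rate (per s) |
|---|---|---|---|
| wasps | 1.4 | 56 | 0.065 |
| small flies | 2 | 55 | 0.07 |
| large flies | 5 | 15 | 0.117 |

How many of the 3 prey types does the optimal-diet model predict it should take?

1

E/h in descending order: large flies 0.333, small flies 0.0364, wasps 0.025 J/s. The optimal diet is the largest prefix of this list for which every included type satisfies E_i/h_i > R on the types above it.
Rate on top 1: 0.2123. small flies: 0.0364 < 0.2123 → exclude; stop.
Optimal diet: large flies — 1 of 3 types.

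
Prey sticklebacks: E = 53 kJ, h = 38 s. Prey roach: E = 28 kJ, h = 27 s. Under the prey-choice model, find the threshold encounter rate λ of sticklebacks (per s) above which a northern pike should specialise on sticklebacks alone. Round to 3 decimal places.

The zero-one rule: include roach iff E₂/h₂ > λE₁/(1+λh₁). Equality gives the switch point.
λE₁h₂ = E₂ + λE₂h₁ ⇒ λ = E₂/(E₁h₂ − E₂h₁) = 28/(1431 − 1064) = 0.07629 per s.

0.076 per s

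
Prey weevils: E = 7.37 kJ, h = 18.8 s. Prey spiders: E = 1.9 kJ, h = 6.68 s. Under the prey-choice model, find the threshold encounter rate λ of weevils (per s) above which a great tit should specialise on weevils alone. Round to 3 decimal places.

0.141 per s

Drop spiders once their profitability E₂/h₂ falls below the rate achievable on weevils alone: E₂/h₂ = λE₁/(1 + λh₁).
Solve for λ: λE₁h₂ = E₂(1 + λh₁) → λ(E₁h₂ − E₂h₁) = E₂ → λ = E₂/(E₁h₂ − E₂h₁).
λ = 1.9/(7.37×6.68 − 1.9×18.8) = 1.9/13.51 = 0.1406 per s.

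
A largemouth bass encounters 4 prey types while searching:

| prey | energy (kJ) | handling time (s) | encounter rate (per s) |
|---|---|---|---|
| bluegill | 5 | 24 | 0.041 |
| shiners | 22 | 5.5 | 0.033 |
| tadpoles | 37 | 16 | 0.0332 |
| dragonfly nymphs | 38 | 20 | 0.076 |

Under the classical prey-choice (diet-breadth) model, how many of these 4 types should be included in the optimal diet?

E/h in descending order: shiners 4, tadpoles 2.31, dragonfly nymphs 1.9, bluegill 0.208 kJ/s. The optimal diet is the largest prefix of this list for which every included type satisfies E_i/h_i > R on the types above it.
Rate on top 1: 0.6145. tadpoles: 2.31 > 0.6145 → include.
Rate on top 2: 1.141. dragonfly nymphs: 1.9 > 1.141 → include.
Rate on top 3: 1.498. bluegill: 0.208 < 1.498 → exclude; stop.
Optimal diet: shiners, tadpoles, dragonfly nymphs — 3 of 4 types.

3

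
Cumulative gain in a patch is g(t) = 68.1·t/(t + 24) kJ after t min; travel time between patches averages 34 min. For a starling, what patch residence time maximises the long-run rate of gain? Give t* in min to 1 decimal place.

Maximise g(t)/(T+t): set derivative to zero → g'(t)(T+t) = g(t).
g'(t) = 68.1·24/(t + 24)². Setting 68.1·24/(t+24)² = 68.1t/[(t+24)(34+t)] gives 24(34+t) = t(t+24), so t² = 24×34 = 816.
t* = √816 = 28.57 min.

28.6 min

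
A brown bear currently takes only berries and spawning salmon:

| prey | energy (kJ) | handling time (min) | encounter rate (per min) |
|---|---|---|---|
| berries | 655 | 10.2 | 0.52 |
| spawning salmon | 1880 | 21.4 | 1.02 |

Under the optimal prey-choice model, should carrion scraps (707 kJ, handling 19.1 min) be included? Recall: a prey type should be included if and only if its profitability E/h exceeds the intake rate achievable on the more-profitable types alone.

No

On berries and spawning salmon alone, R = ΣλE/(1+Σλh) = 2258/28.13 = 80.27 kJ/min.
carrion scraps: E/h = 707/19.1 = 37.02 kJ/min.
Since 37.02 < R, time spent handling carrion scraps is better spent searching.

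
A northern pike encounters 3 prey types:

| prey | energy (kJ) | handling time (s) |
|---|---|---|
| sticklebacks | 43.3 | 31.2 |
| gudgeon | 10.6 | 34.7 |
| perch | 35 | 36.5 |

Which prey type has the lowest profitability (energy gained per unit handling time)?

Profitability E/h (kJ/s): sticklebacks = 43.3/31.2 = 1.39, gudgeon = 10.6/34.7 = 0.305, perch = 35/36.5 = 0.959.
Ranked: sticklebacks > perch > gudgeon.

gudgeon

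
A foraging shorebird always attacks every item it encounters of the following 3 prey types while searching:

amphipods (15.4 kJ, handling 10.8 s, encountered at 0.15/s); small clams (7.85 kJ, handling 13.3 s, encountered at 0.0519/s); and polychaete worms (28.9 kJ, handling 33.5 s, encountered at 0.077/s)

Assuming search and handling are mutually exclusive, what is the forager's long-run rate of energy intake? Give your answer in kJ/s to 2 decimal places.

0.84 kJ/s

R = (0.15×15.4 + 0.0519×7.85 + 0.077×28.9) / (1 + 0.15×10.8 + 0.0519×13.3 + 0.077×33.5) = 4.943/5.89 = 0.8392 kJ/s.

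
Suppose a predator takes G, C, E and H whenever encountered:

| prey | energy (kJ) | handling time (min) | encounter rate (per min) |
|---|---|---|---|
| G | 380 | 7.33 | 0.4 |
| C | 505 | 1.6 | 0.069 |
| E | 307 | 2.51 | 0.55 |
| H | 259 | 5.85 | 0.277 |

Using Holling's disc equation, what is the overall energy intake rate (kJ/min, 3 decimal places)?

60.687 kJ/min

Energy encountered per unit search time: 0.4×380 + 0.069×505 + 0.55×307 + 0.277×259 = 427.4 kJ/min.
Handling time per unit search time: 0.4×7.33 + 0.069×1.6 + 0.55×2.51 + 0.277×5.85 = 6.043.
Rate = 427.4/(1 + 6.043) = 60.69 kJ/min.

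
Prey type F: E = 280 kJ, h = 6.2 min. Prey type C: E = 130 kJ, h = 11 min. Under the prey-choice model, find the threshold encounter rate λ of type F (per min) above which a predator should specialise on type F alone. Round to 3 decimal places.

0.057 per min

The zero-one rule: include type C iff E₂/h₂ > λE₁/(1+λh₁). Equality gives the switch point.
λE₁h₂ = E₂ + λE₂h₁ ⇒ λ = E₂/(E₁h₂ − E₂h₁) = 130/(3080 − 806) = 0.05717 per min.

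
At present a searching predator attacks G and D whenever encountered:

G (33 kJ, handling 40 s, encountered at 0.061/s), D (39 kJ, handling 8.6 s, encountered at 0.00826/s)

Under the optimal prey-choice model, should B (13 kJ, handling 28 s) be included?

Current rate: (0.061×33 + 0.00826×39)/(1 + 0.061×40 + 0.00826×8.6) = 0.6651 kJ/s.
B: E/h = 13/28 = 0.4643 kJ/s.
Since 0.4643 < R, time spent handling B is better spent searching.

No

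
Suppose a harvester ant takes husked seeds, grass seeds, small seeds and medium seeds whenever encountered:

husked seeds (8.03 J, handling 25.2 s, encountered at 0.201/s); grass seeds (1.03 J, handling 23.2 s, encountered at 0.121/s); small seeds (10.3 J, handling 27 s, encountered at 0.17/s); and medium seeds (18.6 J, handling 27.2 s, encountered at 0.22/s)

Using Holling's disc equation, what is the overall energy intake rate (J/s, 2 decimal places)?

Energy encountered per unit search time: 0.201×8.03 + 0.121×1.03 + 0.17×10.3 + 0.22×18.6 = 7.582 J/s.
Handling time per unit search time: 0.201×25.2 + 0.121×23.2 + 0.17×27 + 0.22×27.2 = 18.45.
Rate = 7.582/(1 + 18.45) = 0.3899 J/s.

0.39 J/s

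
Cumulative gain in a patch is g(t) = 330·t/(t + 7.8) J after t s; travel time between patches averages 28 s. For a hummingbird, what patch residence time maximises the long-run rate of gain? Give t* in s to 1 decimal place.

14.8 s

Maximise g(t)/(T+t): set derivative to zero → g'(t)(T+t) = g(t).
g'(t) = 330·7.8/(t + 7.8)². Setting 330·7.8/(t+7.8)² = 330t/[(t+7.8)(28+t)] gives 7.8(28+t) = t(t+7.8), so t² = 7.8×28 = 218.4.
t* = √218.4 = 14.78 s.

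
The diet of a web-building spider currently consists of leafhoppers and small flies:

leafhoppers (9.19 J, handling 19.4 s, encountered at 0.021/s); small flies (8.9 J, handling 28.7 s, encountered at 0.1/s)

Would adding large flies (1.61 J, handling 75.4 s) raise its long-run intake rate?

No

Current rate: (0.021×9.19 + 0.1×8.9)/(1 + 0.021×19.4 + 0.1×28.7) = 0.2532 J/s.
Profitability of large flies: 1.61/75.4 = 0.02135 J/s.
0.02135 < 0.2532, so adding large flies would lower the average — exclude it.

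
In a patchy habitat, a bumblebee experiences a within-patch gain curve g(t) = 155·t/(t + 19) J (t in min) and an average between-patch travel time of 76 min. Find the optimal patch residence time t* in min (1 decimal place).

Maximise g(t)/(T+t): set derivative to zero → g'(t)(T+t) = g(t).
g'(t) = 155·19/(t + 19)². Setting 155·19/(t+19)² = 155t/[(t+19)(76+t)] gives 19(76+t) = t(t+19), so t² = 19×76 = 1444.
t* = √1444 = 38 min.

38.0 min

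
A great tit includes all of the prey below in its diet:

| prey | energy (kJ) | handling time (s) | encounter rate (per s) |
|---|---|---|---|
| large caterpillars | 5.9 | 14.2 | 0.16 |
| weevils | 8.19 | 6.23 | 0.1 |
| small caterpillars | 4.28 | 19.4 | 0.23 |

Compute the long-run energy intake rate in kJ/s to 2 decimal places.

0.33 kJ/s

R = (0.16×5.9 + 0.1×8.19 + 0.23×4.28) / (1 + 0.16×14.2 + 0.1×6.23 + 0.23×19.4) = 2.747/8.357 = 0.3288 kJ/s.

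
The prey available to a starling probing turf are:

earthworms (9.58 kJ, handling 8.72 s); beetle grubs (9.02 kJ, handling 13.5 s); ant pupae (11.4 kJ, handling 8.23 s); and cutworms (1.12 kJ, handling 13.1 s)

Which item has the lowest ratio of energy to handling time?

cutworms

In descending order of E/h:
ant pupae: 11.4/8.23 = 1.39 kJ/s
earthworms: 9.58/8.72 = 1.1 kJ/s
beetle grubs: 9.02/13.5 = 0.668 kJ/s
cutworms: 1.12/13.1 = 0.0855 kJ/s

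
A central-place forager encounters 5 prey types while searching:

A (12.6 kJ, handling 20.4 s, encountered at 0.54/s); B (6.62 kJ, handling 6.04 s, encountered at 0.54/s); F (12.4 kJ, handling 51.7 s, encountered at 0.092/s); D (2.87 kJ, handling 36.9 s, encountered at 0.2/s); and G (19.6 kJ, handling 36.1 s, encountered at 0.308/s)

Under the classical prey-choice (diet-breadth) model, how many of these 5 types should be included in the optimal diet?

1

E/h in descending order: B 1.1, A 0.618, G 0.543, F 0.24, D 0.0778 kJ/s. The optimal diet is the largest prefix of this list for which every included type satisfies E_i/h_i > R on the types above it.
Rate on top 1: 0.8388. A: 0.618 < 0.8388 → exclude; stop.
Optimal diet: B — 1 of 5 types.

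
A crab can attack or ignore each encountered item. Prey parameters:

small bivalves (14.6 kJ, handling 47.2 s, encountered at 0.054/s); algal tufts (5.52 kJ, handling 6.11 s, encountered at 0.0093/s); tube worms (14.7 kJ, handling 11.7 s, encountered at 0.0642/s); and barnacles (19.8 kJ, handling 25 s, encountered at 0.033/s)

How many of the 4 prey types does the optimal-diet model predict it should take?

3

Profitabilities (E/h, kJ/s): tube worms 1.26, algal tufts 0.903, barnacles 0.792, small bivalves 0.309. Add prey in this order while the next type's profitability exceeds the intake rate on those already taken.
Rate on top 1: 0.5389. algal tufts: 0.903 > 0.5389 → include.
Rate on top 2: 0.5504. barnacles: 0.792 > 0.5504 → include.
Rate on top 3: 0.6261. small bivalves: 0.309 < 0.6261 → exclude; stop.
Optimal diet: tube worms, algal tufts, barnacles — 3 of 4 types.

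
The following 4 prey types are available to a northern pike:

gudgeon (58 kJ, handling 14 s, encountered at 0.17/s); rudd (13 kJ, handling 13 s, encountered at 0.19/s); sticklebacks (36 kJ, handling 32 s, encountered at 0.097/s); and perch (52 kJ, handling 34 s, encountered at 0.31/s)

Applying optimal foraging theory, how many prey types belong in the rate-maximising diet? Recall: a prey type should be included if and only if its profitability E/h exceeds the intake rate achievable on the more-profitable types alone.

1

Profitabilities (E/h, kJ/s): gudgeon 4.14, perch 1.53, sticklebacks 1.12, rudd 1. Add prey in this order while the next type's profitability exceeds the intake rate on those already taken.
Rate on top 1: 2.917. perch: 1.53 < 2.917 → exclude; stop.
Optimal diet: gudgeon — 1 of 4 types.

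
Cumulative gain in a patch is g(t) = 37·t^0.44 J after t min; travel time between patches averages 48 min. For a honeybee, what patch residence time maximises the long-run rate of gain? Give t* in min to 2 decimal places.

Optimal t* satisfies g'(t*) = g(t*)/(T + t*).
g'(t) = 0.44·37·t^-0.56. Setting 0.44·37·t^-0.56 = 37·t^0.44/(48+t) gives 0.44(48+t) = t, so 0.56·t = 0.44×48.
t* = 0.44×48/0.56 = 37.71 min.

37.71 min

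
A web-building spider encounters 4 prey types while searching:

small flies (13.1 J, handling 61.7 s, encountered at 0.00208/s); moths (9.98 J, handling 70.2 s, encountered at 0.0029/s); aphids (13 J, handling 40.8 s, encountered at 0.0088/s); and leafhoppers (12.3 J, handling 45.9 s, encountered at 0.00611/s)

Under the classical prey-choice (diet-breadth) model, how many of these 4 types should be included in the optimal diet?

4

Rank by E/h (J/s): aphids 0.319, leafhoppers 0.268, small flies 0.212, moths 0.142. Include each in turn until the next type's E/h falls below the running intake rate.
Rate on top 1: 0.08418. leafhoppers: 0.268 > 0.08418 → include.
Rate on top 2: 0.1156. small flies: 0.212 > 0.1156 → include.
Rate on top 3: 0.1226. moths: 0.142 > 0.1226 → include.
Optimal diet: aphids, leafhoppers, small flies, moths — 4 of 4 types.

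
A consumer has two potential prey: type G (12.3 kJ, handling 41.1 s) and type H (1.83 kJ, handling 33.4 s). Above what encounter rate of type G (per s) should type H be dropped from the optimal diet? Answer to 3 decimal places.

0.005 per s

Drop type H once their profitability E₂/h₂ falls below the rate achievable on type G alone: E₂/h₂ = λE₁/(1 + λh₁).
Solve for λ: λE₁h₂ = E₂(1 + λh₁) → λ(E₁h₂ − E₂h₁) = E₂ → λ = E₂/(E₁h₂ − E₂h₁).
λ = 1.83/(12.3×33.4 − 1.83×41.1) = 1.83/335.6 = 0.005453 per s.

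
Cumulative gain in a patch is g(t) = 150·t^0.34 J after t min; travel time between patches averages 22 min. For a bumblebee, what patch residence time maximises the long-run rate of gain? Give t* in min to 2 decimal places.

By the marginal value theorem, leave when the instantaneous gain rate g'(t) equals the habitat-wide average g(t)/(T + t).
g'(t) = 0.34·150·t^-0.66. Setting 0.34·150·t^-0.66 = 150·t^0.34/(22+t) gives 0.34(22+t) = t, so 0.66·t = 0.34×22.
t* = 0.34×22/0.66 = 11.33 min.

11.33 min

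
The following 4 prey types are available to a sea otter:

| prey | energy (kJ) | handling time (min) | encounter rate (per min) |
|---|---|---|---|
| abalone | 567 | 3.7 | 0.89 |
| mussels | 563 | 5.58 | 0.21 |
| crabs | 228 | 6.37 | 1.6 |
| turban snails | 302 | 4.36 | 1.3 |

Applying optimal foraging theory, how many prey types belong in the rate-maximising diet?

Rank by E/h (kJ/min): abalone 153, mussels 101, turban snails 69.3, crabs 35.8. Include each in turn until the next type's E/h falls below the running intake rate.
Rate on top 1: 117.5. mussels: 101 < 117.5 → exclude; stop.
Optimal diet: abalone — 1 of 4 types.

1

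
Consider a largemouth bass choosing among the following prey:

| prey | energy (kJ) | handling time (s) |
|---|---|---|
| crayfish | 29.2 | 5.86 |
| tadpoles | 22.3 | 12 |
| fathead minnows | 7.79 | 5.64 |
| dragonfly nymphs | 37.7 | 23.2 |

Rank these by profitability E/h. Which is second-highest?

Profitability E/h (kJ/s): crayfish = 29.2/5.86 = 4.98, tadpoles = 22.3/12 = 1.86, fathead minnows = 7.79/5.64 = 1.38, dragonfly nymphs = 37.7/23.2 = 1.63.
Ranked: crayfish > tadpoles > dragonfly nymphs > fathead minnows.

tadpoles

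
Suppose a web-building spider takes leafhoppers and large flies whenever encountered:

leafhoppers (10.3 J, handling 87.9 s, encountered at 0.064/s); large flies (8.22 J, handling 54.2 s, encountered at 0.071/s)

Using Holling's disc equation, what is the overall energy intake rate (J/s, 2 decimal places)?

R = (0.064×10.3 + 0.071×8.22) / (1 + 0.064×87.9 + 0.071×54.2) = 1.243/10.47 = 0.1187 J/s.

0.12 J/s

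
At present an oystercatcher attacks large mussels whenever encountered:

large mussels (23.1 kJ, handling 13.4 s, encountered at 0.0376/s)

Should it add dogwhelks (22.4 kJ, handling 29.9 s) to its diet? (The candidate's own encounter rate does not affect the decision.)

On large mussels alone, R = ΣλE/(1+Σλh) = 0.8686/1.504 = 0.5776 kJ/s.
Profitability of dogwhelks: 22.4/29.9 = 0.7492 kJ/s.
0.7492 > 0.5776, so adding dogwhelks raises the average — include it.

Yes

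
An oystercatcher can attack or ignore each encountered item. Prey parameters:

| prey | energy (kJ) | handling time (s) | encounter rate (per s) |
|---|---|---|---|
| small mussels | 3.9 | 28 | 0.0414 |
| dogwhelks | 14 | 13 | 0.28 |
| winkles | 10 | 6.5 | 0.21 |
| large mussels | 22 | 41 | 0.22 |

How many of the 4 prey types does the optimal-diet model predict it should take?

E/h in descending order: winkles 1.54, dogwhelks 1.08, large mussels 0.537, small mussels 0.139 kJ/s. The optimal diet is the largest prefix of this list for which every included type satisfies E_i/h_i > R on the types above it.
Rate on top 1: 0.8879. dogwhelks: 1.08 > 0.8879 → include.
Rate on top 2: 1.002. large mussels: 0.537 < 1.002 → exclude; stop.
Optimal diet: winkles, dogwhelks — 2 of 4 types.

2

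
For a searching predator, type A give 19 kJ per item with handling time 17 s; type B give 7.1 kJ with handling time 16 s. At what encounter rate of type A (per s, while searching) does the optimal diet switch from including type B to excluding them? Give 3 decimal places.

The zero-one rule: include type B iff E₂/h₂ > λE₁/(1+λh₁). Equality gives the switch point.
λE₁h₂ = E₂ + λE₂h₁ ⇒ λ = E₂/(E₁h₂ − E₂h₁) = 7.1/(304 − 120.7) = 0.03873 per s.

0.039 per s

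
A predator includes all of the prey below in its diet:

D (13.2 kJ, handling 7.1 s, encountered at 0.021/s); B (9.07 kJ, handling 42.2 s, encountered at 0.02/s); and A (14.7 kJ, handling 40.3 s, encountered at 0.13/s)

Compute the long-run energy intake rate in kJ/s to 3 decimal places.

Energy encountered per unit search time: 0.021×13.2 + 0.02×9.07 + 0.13×14.7 = 2.37 kJ/s.
Handling time per unit search time: 0.021×7.1 + 0.02×42.2 + 0.13×40.3 = 6.232.
Rate = 2.37/(1 + 6.232) = 0.3277 kJ/s.

0.328 kJ/s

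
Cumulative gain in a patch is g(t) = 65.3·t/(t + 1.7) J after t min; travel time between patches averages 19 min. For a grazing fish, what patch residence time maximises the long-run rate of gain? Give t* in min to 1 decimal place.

5.7 min

Optimal t* satisfies g'(t*) = g(t*)/(T + t*).
g'(t) = 65.3·1.7/(t + 1.7)². Setting 65.3·1.7/(t+1.7)² = 65.3t/[(t+1.7)(19+t)] gives 1.7(19+t) = t(t+1.7), so t² = 1.7×19 = 32.3.
t* = √32.3 = 5.683 min.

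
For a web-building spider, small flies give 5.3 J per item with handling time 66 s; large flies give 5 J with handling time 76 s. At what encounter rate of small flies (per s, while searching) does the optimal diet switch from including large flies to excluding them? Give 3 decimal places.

The zero-one rule: include large flies iff E₂/h₂ > λE₁/(1+λh₁). Equality gives the switch point.
λE₁h₂ = E₂ + λE₂h₁ ⇒ λ = E₂/(E₁h₂ − E₂h₁) = 5/(402.8 − 330) = 0.06868 per s.

0.069 per s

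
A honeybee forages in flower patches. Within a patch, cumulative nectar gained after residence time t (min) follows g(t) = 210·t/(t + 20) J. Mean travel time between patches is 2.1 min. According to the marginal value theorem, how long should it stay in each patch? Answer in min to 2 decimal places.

6.48 min

Maximise g(t)/(T+t): set derivative to zero → g'(t)(T+t) = g(t).
g'(t) = 210·20/(t + 20)². Setting 210·20/(t+20)² = 210t/[(t+20)(2.1+t)] gives 20(2.1+t) = t(t+20), so t² = 20×2.1 = 42.
t* = √42 = 6.481 min.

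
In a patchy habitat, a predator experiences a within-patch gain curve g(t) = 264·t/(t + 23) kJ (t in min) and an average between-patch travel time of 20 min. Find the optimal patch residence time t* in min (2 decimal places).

21.45 min

Maximise g(t)/(T+t): set derivative to zero → g'(t)(T+t) = g(t).
g'(t) = 264·23/(t + 23)². Setting 264·23/(t+23)² = 264t/[(t+23)(20+t)] gives 23(20+t) = t(t+23), so t² = 23×20 = 460.
t* = √460 = 21.45 min.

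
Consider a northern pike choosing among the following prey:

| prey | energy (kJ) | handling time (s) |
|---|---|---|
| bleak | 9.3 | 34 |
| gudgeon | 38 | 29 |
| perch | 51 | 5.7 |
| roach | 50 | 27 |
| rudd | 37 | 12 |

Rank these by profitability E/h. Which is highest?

In descending order of E/h:
perch: 51/5.7 = 8.95 kJ/s
rudd: 37/12 = 3.08 kJ/s
roach: 50/27 = 1.85 kJ/s
gudgeon: 38/29 = 1.31 kJ/s
bleak: 9.3/34 = 0.274 kJ/s

perch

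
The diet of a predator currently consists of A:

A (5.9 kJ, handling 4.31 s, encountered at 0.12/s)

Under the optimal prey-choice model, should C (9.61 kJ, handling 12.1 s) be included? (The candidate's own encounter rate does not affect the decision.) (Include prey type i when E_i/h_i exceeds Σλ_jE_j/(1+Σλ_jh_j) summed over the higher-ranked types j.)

Yes

On A alone, R = ΣλE/(1+Σλh) = 0.708/1.517 = 0.4666 kJ/s.
C: E/h = 9.61/12.1 = 0.7942 kJ/s.
Since 0.7942 > R, including C increases the long-run rate.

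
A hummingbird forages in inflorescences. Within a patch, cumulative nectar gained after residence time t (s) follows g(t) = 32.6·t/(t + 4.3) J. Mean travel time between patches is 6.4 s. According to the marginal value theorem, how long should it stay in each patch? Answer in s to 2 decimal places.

5.25 s

By the marginal value theorem, leave when the instantaneous gain rate g'(t) equals the habitat-wide average g(t)/(T + t).
g'(t) = 32.6·4.3/(t + 4.3)². Setting 32.6·4.3/(t+4.3)² = 32.6t/[(t+4.3)(6.4+t)] gives 4.3(6.4+t) = t(t+4.3), so t² = 4.3×6.4 = 27.52.
t* = √27.52 = 5.246 s.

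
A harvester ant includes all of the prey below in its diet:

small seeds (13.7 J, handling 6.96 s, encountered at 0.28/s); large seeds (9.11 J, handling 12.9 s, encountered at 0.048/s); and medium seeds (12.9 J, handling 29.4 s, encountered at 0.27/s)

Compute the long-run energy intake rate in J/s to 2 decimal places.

0.67 J/s

R = Σλ_iE_i / (1 + Σλ_ih_i)
Numerator: 0.28×13.7 + 0.048×9.11 + 0.27×12.9 = 7.756
Denominator: 1 + 0.28×6.96 + 0.048×12.9 + 0.27×29.4 = 11.51
R = 7.756/11.51 = 0.6741 J/s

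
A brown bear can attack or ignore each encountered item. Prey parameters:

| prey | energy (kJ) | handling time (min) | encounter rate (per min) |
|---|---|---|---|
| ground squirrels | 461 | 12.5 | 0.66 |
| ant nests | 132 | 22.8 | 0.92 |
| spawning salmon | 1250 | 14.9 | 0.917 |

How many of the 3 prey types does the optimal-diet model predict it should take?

Rank by E/h (kJ/min): spawning salmon 83.9, ground squirrels 36.9, ant nests 5.79. Include each in turn until the next type's E/h falls below the running intake rate.
Rate on top 1: 78.17. ground squirrels: 36.9 < 78.17 → exclude; stop.
Optimal diet: spawning salmon — 1 of 3 types.

1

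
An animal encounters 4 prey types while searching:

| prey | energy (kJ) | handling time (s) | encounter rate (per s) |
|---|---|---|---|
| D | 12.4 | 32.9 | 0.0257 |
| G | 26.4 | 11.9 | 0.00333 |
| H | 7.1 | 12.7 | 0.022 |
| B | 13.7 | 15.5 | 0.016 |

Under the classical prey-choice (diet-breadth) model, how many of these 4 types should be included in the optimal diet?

4

Rank by E/h (kJ/s): G 2.22, B 0.884, H 0.559, D 0.377. Include each in turn until the next type's E/h falls below the running intake rate.
Rate on top 1: 0.08456. B: 0.884 > 0.08456 → include.
Rate on top 2: 0.2385. H: 0.559 > 0.2385 → include.
Rate on top 3: 0.2957. D: 0.377 > 0.2957 → include.
Optimal diet: G, B, H, D — 4 of 4 types.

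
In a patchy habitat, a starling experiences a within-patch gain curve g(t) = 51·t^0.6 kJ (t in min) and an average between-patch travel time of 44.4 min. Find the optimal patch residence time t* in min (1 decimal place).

66.6 min

Maximise g(t)/(T+t): set derivative to zero → g'(t)(T+t) = g(t).
g'(t) = 0.6·51·t^-0.4. Setting 0.6·51·t^-0.4 = 51·t^0.6/(44.4+t) gives 0.6(44.4+t) = t, so 0.40·t = 0.6×44.4.
t* = 0.6×44.4/0.40 = 66.6 min.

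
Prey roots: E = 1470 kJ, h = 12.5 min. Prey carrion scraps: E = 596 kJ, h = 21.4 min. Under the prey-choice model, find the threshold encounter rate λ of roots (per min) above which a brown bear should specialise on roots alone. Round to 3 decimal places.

0.025 per min

The zero-one rule: include carrion scraps iff E₂/h₂ > λE₁/(1+λh₁). Equality gives the switch point.
λE₁h₂ = E₂ + λE₂h₁ ⇒ λ = E₂/(E₁h₂ − E₂h₁) = 596/(3.146e+04 − 7450) = 0.02483 per min.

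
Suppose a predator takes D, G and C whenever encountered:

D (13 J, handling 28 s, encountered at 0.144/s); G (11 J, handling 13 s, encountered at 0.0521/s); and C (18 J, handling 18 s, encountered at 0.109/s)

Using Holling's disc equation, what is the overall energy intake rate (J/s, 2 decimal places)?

R = Σλ_iE_i / (1 + Σλ_ih_i)
Numerator: 0.144×13 + 0.0521×11 + 0.109×18 = 4.407
Denominator: 1 + 0.144×28 + 0.0521×13 + 0.109×18 = 7.671
R = 4.407/7.671 = 0.5745 J/s

0.57 J/s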